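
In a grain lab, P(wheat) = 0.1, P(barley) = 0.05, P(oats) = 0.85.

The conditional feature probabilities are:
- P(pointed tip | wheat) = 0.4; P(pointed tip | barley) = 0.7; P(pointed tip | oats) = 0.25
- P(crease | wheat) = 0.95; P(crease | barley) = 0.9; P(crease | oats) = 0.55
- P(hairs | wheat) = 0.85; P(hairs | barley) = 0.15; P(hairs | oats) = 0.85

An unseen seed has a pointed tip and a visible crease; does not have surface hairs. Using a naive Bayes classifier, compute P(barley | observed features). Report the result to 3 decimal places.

0.535

wheat: 0.1 × 0.4 × 0.95 × (1−0.85) = 0.0057
barley: 0.05 × 0.7 × 0.9 × (1−0.15) = 0.026775
oats: 0.85 × 0.25 × 0.55 × (1−0.85) = 0.01753125
P(barley | x) = 0.026775 / 0.05000625 ≈ 0.535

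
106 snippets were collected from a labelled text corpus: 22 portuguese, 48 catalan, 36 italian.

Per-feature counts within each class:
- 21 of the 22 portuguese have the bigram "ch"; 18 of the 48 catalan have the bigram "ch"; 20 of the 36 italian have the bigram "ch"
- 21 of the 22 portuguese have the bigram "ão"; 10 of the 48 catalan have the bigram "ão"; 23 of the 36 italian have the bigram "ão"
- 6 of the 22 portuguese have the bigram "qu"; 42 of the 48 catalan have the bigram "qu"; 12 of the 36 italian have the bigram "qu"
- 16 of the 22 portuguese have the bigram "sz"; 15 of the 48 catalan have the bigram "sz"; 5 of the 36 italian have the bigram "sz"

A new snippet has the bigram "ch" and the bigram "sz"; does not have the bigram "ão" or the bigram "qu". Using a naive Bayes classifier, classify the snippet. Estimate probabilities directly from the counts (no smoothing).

portuguese: (22/106) × (21/22) × (1/22) × (16/22) × (16/22) ≈ 0.00476305
catalan: (48/106) × (18/48) × (38/48) × (6/48) × (15/48) ≈ 0.00525133
italian: (36/106) × (20/36) × (13/36) × (24/36) × (5/36) ≈ 0.00630872
Highest score → italian.

italian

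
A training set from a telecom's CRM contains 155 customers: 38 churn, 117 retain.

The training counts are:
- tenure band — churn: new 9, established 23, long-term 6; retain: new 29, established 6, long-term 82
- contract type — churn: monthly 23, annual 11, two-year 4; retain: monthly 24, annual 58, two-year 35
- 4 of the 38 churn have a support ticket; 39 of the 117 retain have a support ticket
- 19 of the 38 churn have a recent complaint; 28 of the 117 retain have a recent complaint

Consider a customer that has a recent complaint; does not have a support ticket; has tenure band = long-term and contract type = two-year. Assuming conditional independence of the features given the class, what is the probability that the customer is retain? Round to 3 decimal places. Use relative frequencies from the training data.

0.933

churn: (38/155) × (6/38) × (4/38) × (34/38) × (19/38) ≈ 0.00182289
retain: (117/155) × (82/117) × (35/117) × (78/117) × (28/117) ≈ 0.0252491
P(retain | x) = 0.0252491 / 0.02707199 ≈ 0.933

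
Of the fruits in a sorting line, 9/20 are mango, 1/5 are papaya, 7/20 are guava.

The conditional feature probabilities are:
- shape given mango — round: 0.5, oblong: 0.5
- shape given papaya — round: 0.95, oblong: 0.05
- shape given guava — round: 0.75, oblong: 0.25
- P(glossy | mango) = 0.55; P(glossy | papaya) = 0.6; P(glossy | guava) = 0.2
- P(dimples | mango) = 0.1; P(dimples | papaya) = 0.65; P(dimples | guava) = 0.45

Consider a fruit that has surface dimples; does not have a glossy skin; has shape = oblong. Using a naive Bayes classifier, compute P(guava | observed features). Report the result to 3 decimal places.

mango: 0.45 × 0.5 × (1−0.55) × 0.1 = 0.010125
papaya: 0.2 × 0.05 × (1−0.6) × 0.65 = 0.0026
guava: 0.35 × 0.25 × (1−0.2) × 0.45 = 0.0315
P(guava | x) = 0.0315 / 0.044225 ≈ 0.712

0.712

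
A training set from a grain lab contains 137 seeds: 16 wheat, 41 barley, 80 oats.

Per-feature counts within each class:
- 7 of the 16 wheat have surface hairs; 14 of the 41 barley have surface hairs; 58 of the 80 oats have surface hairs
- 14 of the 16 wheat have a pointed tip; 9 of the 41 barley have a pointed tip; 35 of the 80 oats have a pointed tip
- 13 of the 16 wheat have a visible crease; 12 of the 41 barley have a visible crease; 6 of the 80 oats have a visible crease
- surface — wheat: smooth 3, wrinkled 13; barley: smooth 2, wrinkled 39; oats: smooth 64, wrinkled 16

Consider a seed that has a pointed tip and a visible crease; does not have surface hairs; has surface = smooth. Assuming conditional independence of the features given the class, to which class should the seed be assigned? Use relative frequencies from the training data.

wheat

wheat: (16/137) × (9/16) × (14/16) × (13/16) × (3/16) ≈ 0.00875699
barley: (41/137) × (27/41) × (9/41) × (12/41) × (2/41) ≈ 0.000617654
oats: (80/137) × (22/80) × (35/80) × (6/80) × (64/80) ≈ 0.00421533
Highest score → wheat.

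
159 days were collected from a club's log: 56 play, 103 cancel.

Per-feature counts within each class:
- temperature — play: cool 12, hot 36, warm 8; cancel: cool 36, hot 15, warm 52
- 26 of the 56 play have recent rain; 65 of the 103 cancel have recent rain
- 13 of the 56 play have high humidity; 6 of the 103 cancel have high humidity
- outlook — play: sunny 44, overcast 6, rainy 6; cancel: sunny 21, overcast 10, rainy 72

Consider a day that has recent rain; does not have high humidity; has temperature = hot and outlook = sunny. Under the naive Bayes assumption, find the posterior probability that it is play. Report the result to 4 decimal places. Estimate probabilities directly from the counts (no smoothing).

play: (56/159) × (36/56) × (26/56) × (43/56) × (44/56) ≈ 0.0634214
cancel: (103/159) × (15/103) × (65/103) × (97/103) × (21/103) ≈ 0.0114311
P(play | x) = 0.0634214 / 0.0748525 ≈ 0.8473

0.8473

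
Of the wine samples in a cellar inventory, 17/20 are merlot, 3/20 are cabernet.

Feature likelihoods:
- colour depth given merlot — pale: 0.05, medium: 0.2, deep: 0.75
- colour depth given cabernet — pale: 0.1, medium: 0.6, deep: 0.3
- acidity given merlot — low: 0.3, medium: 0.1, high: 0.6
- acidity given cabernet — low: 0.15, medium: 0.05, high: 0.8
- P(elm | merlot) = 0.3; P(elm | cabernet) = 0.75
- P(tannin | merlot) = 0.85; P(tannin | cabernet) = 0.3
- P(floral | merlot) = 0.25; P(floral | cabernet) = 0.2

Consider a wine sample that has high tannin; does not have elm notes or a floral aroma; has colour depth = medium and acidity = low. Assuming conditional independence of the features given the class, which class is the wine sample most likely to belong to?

merlot: 0.85 × 0.2 × 0.3 × (1−0.3) × 0.85 × (1−0.25) = 0.02275875
cabernet: 0.15 × 0.6 × 0.15 × (1−0.75) × 0.3 × (1−0.2) = 0.00081
Highest score → merlot.

merlot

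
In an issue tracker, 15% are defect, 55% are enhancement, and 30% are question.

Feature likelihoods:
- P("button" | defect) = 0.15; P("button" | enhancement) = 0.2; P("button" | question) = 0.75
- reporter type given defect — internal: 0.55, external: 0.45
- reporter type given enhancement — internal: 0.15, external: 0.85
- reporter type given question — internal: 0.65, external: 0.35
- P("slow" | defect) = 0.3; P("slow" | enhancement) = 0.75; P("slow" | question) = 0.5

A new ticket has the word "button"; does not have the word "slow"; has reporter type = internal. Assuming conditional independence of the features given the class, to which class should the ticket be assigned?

defect: 0.15 × 0.15 × 0.55 × (1−0.3) = 0.0086625
enhancement: 0.55 × 0.2 × 0.15 × (1−0.75) = 0.004125
question: 0.3 × 0.75 × 0.65 × (1−0.5) = 0.073125
Highest score → question.

question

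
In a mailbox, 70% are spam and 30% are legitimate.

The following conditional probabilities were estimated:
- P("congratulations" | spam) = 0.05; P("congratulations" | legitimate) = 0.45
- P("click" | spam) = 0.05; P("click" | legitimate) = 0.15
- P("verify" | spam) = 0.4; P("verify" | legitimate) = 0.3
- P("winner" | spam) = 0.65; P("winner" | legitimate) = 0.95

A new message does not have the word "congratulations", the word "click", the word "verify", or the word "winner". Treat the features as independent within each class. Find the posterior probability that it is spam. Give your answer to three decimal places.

0.964

spam: 0.7 × (1−0.05) × (1−0.05) × (1−0.4) × (1−0.65) = 0.1326675
legitimate: 0.3 × (1−0.45) × (1−0.15) × (1−0.3) × (1−0.95) = 0.00490875
P(spam | x) = 0.1326675 / 0.13757625 ≈ 0.964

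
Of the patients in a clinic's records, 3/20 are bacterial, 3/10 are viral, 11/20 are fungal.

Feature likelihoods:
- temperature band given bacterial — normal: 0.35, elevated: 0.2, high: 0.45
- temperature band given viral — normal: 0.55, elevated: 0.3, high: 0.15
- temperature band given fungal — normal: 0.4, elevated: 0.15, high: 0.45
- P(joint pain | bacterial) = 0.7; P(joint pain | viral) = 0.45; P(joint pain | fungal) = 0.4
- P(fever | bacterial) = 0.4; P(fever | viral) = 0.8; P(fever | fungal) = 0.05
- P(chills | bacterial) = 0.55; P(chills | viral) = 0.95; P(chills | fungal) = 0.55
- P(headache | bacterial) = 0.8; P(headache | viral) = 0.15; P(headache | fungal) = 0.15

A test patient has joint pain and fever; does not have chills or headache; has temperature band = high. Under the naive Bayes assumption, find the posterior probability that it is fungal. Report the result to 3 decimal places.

0.442

bacterial: 0.15 × 0.45 × 0.7 × 0.4 × (1−0.55) × (1−0.8) = 0.001701
viral: 0.3 × 0.15 × 0.45 × 0.8 × (1−0.95) × (1−0.15) = 0.0006885
fungal: 0.55 × 0.45 × 0.4 × 0.05 × (1−0.55) × (1−0.15) = 0.001893375
P(fungal | x) = 0.001893375 / 0.004282875 ≈ 0.442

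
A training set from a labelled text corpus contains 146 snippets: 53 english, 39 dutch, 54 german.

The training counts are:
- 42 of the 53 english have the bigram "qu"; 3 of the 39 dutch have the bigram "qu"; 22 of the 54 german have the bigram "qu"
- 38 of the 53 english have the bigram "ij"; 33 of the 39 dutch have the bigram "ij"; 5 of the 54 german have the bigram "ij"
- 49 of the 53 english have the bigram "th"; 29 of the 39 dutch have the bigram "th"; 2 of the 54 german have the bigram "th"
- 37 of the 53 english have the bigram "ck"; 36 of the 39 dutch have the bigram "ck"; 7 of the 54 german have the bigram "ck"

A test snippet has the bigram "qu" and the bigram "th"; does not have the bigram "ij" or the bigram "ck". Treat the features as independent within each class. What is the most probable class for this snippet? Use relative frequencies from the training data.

english: (53/146) × (42/53) × (15/53) × (49/53) × (16/53) ≈ 0.0227235
dutch: (39/146) × (3/39) × (6/39) × (29/39) × (3/39) ≈ 0.000180819
german: (54/146) × (22/54) × (49/54) × (2/54) × (47/54) ≈ 0.0044077
Highest score → english.

english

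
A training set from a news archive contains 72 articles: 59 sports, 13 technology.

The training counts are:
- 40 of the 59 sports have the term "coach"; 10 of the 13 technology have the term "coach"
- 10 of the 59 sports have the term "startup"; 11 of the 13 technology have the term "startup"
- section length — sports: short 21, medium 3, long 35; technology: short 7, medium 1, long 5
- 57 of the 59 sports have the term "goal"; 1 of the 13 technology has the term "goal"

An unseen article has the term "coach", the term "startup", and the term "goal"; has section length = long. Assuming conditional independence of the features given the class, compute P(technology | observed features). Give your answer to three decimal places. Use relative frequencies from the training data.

0.061

sports: (59/72) × (40/59) × (10/59) × (35/59) × (57/59) ≈ 0.0539653
technology: (13/72) × (10/13) × (11/13) × (5/13) × (1/13) ≈ 0.00347696
P(technology | x) = 0.00347696 / 0.05744226 ≈ 0.061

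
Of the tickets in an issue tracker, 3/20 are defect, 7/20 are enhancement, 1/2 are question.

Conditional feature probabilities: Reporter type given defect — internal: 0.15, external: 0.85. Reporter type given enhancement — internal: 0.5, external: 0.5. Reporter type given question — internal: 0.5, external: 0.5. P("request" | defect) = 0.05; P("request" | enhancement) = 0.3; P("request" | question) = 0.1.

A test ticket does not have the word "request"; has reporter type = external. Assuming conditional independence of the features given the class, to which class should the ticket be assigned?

defect: 0.15 × 0.85 × (1−0.05) = 0.121125
enhancement: 0.35 × 0.5 × (1−0.3) = 0.1225
question: 0.5 × 0.5 × (1−0.1) = 0.225
Highest score → question.

question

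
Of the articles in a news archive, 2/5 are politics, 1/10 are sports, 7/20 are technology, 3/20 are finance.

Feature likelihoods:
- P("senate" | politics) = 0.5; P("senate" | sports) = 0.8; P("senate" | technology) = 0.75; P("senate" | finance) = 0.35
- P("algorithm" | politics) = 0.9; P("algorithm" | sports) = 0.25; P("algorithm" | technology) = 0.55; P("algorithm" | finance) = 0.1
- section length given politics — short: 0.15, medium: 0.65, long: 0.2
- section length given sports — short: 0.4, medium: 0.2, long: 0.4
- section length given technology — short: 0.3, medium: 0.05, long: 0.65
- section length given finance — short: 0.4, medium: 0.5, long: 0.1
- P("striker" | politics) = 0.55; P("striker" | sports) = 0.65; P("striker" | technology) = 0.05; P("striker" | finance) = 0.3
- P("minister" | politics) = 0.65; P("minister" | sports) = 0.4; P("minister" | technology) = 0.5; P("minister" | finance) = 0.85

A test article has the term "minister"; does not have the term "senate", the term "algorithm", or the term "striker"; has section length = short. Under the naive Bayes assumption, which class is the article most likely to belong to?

politics: 0.4 × (1−0.5) × (1−0.9) × 0.15 × (1−0.55) × 0.65 = 0.0008775
sports: 0.1 × (1−0.8) × (1−0.25) × 0.4 × (1−0.65) × 0.4 = 0.00084
technology: 0.35 × (1−0.75) × (1−0.55) × 0.3 × (1−0.05) × 0.5 = 0.0056109375
finance: 0.15 × (1−0.35) × (1−0.1) × 0.4 × (1−0.3) × 0.85 = 0.0208845
Highest score → finance.

finance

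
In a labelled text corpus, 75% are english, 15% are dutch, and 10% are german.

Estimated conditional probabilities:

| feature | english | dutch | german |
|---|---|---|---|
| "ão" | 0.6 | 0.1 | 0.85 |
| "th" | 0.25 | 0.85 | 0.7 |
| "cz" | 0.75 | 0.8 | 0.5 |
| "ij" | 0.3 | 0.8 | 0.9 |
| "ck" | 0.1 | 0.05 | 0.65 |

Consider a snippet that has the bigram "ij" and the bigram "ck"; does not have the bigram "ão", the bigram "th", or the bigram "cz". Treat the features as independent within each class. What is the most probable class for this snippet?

english: 0.75 × (1−0.6) × (1−0.25) × (1−0.75) × 0.3 × 0.1 = 0.0016875
dutch: 0.15 × (1−0.1) × (1−0.85) × (1−0.8) × 0.8 × 0.05 = 0.000162
german: 0.1 × (1−0.85) × (1−0.7) × (1−0.5) × 0.9 × 0.65 = 0.00131625
Highest score → english.

english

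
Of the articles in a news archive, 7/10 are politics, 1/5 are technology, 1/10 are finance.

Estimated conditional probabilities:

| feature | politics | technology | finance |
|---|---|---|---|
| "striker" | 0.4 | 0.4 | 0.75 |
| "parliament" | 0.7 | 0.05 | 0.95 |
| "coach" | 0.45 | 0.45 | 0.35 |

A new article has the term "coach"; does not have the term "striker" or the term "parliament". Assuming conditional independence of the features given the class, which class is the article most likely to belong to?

politics

politics: 0.7 × (1−0.4) × (1−0.7) × 0.45 = 0.0567
technology: 0.2 × (1−0.4) × (1−0.05) × 0.45 = 0.0513
finance: 0.1 × (1−0.75) × (1−0.95) × 0.35 = 0.0004375
Highest score → politics.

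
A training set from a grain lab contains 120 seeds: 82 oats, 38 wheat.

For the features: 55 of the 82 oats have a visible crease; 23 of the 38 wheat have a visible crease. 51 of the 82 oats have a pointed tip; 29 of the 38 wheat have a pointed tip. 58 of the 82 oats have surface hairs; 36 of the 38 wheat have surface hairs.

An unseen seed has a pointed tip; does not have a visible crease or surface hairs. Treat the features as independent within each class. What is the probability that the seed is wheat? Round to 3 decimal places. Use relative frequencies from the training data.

0.109

oats: (82/120) × (27/82) × (51/82) × (24/82) ≈ 0.0409578
wheat: (38/120) × (15/38) × (29/38) × (2/38) ≈ 0.00502078
P(wheat | x) = 0.00502078 / 0.04597858 ≈ 0.109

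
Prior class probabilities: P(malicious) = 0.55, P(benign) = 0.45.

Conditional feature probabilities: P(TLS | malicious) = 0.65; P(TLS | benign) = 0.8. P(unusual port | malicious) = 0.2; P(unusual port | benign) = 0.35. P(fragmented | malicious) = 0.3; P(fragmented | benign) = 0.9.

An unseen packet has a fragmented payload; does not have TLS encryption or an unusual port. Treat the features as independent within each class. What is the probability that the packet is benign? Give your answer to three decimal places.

malicious: 0.55 × (1−0.65) × (1−0.2) × 0.3 = 0.0462
benign: 0.45 × (1−0.8) × (1−0.35) × 0.9 = 0.05265
P(benign | x) = 0.05265 / 0.09885 ≈ 0.533

0.533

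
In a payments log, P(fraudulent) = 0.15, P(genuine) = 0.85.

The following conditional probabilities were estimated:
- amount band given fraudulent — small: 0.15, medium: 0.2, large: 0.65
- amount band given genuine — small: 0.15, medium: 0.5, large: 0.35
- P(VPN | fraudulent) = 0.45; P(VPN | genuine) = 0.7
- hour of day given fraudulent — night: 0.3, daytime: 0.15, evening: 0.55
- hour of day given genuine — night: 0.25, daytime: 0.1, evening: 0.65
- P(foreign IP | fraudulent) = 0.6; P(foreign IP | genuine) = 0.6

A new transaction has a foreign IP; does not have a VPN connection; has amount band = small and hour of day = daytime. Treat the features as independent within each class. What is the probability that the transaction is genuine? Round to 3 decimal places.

0.673

fraudulent: 0.15 × 0.15 × (1−0.45) × 0.15 × 0.6 = 0.00111375
genuine: 0.85 × 0.15 × (1−0.7) × 0.1 × 0.6 = 0.002295
P(genuine | x) = 0.002295 / 0.00340875 ≈ 0.673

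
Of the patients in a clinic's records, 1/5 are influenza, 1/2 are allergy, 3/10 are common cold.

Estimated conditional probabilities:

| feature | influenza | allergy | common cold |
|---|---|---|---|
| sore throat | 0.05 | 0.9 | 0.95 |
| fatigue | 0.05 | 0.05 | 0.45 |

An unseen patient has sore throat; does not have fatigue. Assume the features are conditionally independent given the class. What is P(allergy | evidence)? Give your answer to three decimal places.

influenza: 0.2 × 0.05 × (1−0.05) = 0.0095
allergy: 0.5 × 0.9 × (1−0.05) = 0.4275
common cold: 0.3 × 0.95 × (1−0.45) = 0.15675
P(allergy | x) = 0.4275 / 0.59375 ≈ 0.720

0.720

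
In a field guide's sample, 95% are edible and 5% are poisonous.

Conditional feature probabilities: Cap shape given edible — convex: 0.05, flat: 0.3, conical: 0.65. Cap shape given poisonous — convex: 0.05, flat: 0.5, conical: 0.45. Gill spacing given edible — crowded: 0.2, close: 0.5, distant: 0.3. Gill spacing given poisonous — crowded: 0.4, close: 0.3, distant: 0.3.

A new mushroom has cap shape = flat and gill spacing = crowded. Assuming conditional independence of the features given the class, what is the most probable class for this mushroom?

edible

edible: 0.95 × 0.3 × 0.2 = 0.057
poisonous: 0.05 × 0.5 × 0.4 = 0.01
Highest score → edible.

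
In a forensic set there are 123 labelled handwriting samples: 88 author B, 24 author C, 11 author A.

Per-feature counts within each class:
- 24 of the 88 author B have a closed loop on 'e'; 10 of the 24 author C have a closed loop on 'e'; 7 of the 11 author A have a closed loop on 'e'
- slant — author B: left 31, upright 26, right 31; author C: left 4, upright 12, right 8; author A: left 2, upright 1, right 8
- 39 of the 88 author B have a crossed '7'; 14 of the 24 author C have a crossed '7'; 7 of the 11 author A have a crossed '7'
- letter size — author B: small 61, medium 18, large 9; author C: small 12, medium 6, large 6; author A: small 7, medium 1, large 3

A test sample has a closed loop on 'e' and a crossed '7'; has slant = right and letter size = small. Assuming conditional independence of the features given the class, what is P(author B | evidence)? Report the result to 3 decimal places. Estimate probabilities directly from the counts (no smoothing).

author B: (88/123) × (24/88) × (31/88) × (39/88) × (61/88) ≈ 0.0211161
author C: (24/123) × (10/24) × (8/24) × (14/24) × (12/24) ≈ 0.00790425
author A: (11/123) × (7/11) × (8/11) × (7/11) × (7/11) ≈ 0.016761
P(author B | x) = 0.0211161 / 0.04578135 ≈ 0.461

0.461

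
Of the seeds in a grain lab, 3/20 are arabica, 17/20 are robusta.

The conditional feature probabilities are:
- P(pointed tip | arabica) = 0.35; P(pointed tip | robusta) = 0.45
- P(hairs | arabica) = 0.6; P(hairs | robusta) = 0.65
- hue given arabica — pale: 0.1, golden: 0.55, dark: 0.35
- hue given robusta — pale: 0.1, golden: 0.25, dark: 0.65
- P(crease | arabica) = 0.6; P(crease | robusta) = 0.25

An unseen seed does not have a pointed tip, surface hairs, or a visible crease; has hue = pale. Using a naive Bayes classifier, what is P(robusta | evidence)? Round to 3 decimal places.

arabica: 0.15 × (1−0.35) × (1−0.6) × 0.1 × (1−0.6) = 0.00156
robusta: 0.85 × (1−0.45) × (1−0.65) × 0.1 × (1−0.25) = 0.012271875
P(robusta | x) = 0.012271875 / 0.013831875 ≈ 0.887

0.887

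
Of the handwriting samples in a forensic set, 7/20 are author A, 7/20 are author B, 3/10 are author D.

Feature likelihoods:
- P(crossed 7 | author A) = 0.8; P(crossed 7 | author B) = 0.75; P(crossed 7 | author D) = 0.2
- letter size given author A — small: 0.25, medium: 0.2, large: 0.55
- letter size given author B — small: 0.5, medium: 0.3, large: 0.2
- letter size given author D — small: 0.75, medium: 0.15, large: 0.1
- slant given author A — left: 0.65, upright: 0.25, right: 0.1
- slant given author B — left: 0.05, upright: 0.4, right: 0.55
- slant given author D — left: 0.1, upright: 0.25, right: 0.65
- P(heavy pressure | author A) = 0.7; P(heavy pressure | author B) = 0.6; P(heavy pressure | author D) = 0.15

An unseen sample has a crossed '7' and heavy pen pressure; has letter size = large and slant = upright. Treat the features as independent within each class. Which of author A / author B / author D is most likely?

author A: 0.35 × 0.8 × 0.55 × 0.25 × 0.7 = 0.02695
author B: 0.35 × 0.75 × 0.2 × 0.4 × 0.6 = 0.0126
author D: 0.3 × 0.2 × 0.1 × 0.25 × 0.15 = 0.000225
Highest score → author A.

author A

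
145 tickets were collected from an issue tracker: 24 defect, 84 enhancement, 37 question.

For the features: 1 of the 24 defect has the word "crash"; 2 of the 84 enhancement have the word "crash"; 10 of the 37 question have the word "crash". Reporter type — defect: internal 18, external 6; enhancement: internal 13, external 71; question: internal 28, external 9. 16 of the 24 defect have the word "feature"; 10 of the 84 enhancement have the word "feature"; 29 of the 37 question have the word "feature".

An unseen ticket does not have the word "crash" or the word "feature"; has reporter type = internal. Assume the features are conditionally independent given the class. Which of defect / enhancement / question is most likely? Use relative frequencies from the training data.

enhancement

defect: (24/145) × (23/24) × (18/24) × (8/24) ≈ 0.0396552
enhancement: (84/145) × (82/84) × (13/84) × (74/84) ≈ 0.0771014
question: (37/145) × (27/37) × (28/37) × (8/37) ≈ 0.0304677
Highest score → enhancement.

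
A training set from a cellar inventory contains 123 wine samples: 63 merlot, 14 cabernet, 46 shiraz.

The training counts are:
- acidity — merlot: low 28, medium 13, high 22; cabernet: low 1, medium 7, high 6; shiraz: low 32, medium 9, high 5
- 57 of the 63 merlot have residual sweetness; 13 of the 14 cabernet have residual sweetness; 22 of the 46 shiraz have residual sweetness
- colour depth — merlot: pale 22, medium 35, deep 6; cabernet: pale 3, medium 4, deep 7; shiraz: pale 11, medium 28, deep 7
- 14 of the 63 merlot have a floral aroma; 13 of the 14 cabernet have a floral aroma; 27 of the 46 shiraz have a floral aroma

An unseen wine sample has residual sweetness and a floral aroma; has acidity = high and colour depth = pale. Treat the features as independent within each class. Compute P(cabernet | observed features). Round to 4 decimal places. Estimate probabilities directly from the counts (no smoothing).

0.3709

merlot: (63/123) × (22/63) × (57/63) × (22/63) × (14/63) ≈ 0.012558
cabernet: (14/123) × (6/14) × (13/14) × (3/14) × (13/14) ≈ 0.00901301
shiraz: (46/123) × (5/46) × (22/46) × (11/46) × (27/46) ≈ 0.00272879
P(cabernet | x) = 0.00901301 / 0.0242998 ≈ 0.3709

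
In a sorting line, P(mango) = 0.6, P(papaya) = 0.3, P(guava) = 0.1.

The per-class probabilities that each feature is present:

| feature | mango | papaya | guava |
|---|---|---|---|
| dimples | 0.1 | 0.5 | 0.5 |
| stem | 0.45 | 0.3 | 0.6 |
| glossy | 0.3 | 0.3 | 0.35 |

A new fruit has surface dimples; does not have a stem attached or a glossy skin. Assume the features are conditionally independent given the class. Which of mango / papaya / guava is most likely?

mango: 0.6 × 0.1 × (1−0.45) × (1−0.3) = 0.0231
papaya: 0.3 × 0.5 × (1−0.3) × (1−0.3) = 0.0735
guava: 0.1 × 0.5 × (1−0.6) × (1−0.35) = 0.013
Highest score → papaya.

papaya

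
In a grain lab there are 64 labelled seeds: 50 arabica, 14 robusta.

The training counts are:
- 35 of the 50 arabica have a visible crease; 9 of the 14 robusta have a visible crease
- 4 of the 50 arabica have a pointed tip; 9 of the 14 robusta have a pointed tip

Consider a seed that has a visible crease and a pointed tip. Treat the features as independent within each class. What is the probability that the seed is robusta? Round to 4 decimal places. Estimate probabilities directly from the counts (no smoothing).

arabica: (50/64) × (35/50) × (4/50) = 0.04375
robusta: (14/64) × (9/14) × (9/14) ≈ 0.0904018
P(robusta | x) = 0.0904018 / 0.1341518 ≈ 0.6739

0.6739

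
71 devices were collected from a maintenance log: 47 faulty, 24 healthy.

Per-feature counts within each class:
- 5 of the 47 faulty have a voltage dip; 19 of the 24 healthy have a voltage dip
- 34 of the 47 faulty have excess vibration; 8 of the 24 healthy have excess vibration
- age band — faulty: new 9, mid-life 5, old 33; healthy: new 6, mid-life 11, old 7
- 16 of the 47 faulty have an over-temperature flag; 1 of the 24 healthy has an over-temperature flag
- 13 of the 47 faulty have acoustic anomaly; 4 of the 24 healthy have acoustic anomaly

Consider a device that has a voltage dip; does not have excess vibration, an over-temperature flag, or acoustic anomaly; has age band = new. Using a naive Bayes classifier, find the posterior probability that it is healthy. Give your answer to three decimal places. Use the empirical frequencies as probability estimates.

faulty: (47/71) × (5/47) × (13/47) × (9/47) × (31/47) × (34/47) ≈ 0.0017797
healthy: (24/71) × (19/24) × (16/24) × (6/24) × (23/24) × (20/24) ≈ 0.0356188
P(healthy | x) = 0.0356188 / 0.0373985 ≈ 0.952

0.952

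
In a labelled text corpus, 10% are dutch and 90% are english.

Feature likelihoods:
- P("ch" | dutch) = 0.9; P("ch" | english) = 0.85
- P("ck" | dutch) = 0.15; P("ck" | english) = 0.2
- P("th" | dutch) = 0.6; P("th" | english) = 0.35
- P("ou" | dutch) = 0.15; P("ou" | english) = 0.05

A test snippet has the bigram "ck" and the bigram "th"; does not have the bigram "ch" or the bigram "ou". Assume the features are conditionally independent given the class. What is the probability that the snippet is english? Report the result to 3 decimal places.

0.921

dutch: 0.1 × (1−0.9) × 0.15 × 0.6 × (1−0.15) = 0.000765
english: 0.9 × (1−0.85) × 0.2 × 0.35 × (1−0.05) = 0.0089775
P(english | x) = 0.0089775 / 0.0097425 ≈ 0.921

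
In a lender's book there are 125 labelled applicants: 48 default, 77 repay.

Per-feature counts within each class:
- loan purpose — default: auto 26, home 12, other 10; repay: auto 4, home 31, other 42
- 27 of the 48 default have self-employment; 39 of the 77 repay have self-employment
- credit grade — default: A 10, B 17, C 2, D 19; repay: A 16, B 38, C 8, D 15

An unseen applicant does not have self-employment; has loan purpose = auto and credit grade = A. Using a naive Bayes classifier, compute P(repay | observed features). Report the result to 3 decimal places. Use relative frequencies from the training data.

0.148

default: (48/125) × (26/48) × (21/48) × (10/48) ≈ 0.0189583
repay: (77/125) × (4/77) × (38/77) × (16/77) ≈ 0.0032815
P(repay | x) = 0.0032815 / 0.0222398 ≈ 0.148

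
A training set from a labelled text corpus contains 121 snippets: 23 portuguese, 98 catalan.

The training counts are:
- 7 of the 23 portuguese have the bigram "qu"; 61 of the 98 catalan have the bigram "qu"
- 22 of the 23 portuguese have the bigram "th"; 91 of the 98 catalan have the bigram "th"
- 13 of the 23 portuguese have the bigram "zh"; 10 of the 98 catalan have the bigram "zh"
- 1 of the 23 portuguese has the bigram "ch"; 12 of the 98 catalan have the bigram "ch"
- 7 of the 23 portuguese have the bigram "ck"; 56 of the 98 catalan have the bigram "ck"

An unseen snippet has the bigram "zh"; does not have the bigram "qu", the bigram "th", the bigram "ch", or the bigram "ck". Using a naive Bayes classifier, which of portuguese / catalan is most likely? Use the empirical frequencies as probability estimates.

portuguese

portuguese: (23/121) × (16/23) × (1/23) × (13/23) × (22/23) × (16/23) ≈ 0.00216227
catalan: (98/121) × (37/98) × (7/98) × (10/98) × (86/98) × (42/98) ≈ 0.00083822
Highest score → portuguese.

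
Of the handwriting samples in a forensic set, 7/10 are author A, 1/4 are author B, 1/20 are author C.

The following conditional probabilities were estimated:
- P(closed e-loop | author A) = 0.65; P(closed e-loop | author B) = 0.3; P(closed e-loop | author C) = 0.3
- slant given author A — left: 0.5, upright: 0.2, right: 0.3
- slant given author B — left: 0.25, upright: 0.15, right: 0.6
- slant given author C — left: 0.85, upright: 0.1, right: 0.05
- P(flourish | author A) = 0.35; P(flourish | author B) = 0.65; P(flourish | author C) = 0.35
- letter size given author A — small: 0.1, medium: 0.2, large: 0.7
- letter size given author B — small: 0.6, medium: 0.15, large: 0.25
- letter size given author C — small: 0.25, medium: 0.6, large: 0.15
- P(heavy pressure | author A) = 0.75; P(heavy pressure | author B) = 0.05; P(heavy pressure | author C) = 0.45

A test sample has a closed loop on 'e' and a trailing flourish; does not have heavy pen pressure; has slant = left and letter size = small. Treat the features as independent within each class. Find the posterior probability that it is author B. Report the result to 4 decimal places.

0.7273

author A: 0.7 × 0.65 × 0.5 × 0.35 × 0.1 × (1−0.75) = 0.001990625
author B: 0.25 × 0.3 × 0.25 × 0.65 × 0.6 × (1−0.05) = 0.006946875
author C: 0.05 × 0.3 × 0.85 × 0.35 × 0.25 × (1−0.45) = 0.00061359375
P(author B | x) = 0.006946875 / 0.00955109375 ≈ 0.7273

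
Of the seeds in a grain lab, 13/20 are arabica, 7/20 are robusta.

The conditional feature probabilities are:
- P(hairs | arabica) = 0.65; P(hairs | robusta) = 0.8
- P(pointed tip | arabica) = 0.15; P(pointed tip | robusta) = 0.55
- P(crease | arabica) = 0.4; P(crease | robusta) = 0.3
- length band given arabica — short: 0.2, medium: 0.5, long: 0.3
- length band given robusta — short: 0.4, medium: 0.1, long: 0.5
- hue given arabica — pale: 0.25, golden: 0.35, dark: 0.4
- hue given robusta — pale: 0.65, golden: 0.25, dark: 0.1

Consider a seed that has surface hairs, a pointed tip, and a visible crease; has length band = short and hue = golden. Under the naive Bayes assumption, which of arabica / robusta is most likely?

robusta

arabica: 0.65 × 0.65 × 0.15 × 0.4 × 0.2 × 0.35 = 0.0017745
robusta: 0.35 × 0.8 × 0.55 × 0.3 × 0.4 × 0.25 = 0.00462
Highest score → robusta.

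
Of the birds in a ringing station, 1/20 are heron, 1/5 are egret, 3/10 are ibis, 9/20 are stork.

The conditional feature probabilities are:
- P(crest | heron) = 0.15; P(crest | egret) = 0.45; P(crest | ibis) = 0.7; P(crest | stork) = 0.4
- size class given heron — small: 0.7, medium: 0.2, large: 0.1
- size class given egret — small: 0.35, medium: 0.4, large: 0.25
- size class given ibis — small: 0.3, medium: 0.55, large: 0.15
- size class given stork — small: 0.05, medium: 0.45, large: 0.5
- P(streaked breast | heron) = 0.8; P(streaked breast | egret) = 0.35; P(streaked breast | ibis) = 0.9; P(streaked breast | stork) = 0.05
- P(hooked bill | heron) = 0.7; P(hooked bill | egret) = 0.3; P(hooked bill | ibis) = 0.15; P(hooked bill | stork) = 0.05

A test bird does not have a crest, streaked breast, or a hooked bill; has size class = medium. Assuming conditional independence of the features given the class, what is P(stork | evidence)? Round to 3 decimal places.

0.816

heron: 0.05 × (1−0.15) × 0.2 × (1−0.8) × (1−0.7) = 0.00051
egret: 0.2 × (1−0.45) × 0.4 × (1−0.35) × (1−0.3) = 0.02002
ibis: 0.3 × (1−0.7) × 0.55 × (1−0.9) × (1−0.15) = 0.0042075
stork: 0.45 × (1−0.4) × 0.45 × (1−0.05) × (1−0.05) = 0.10965375
P(stork | x) = 0.10965375 / 0.13439125 ≈ 0.816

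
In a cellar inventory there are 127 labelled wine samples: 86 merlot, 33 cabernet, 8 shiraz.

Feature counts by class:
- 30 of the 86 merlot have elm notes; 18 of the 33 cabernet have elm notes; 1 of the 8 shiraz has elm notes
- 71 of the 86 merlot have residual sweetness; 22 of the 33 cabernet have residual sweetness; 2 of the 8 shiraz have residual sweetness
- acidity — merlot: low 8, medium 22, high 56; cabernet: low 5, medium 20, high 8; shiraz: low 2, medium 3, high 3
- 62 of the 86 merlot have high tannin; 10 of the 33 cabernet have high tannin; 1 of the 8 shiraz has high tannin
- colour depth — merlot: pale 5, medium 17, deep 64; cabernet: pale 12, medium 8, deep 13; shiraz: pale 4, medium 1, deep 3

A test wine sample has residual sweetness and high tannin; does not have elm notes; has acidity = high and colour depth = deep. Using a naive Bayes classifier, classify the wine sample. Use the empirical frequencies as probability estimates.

merlot

merlot: (86/127) × (56/86) × (71/86) × (56/86) × (62/86) × (64/86) ≈ 0.127177
cabernet: (33/127) × (15/33) × (22/33) × (8/33) × (10/33) × (13/33) ≈ 0.0022787
shiraz: (8/127) × (7/8) × (2/8) × (3/8) × (1/8) × (3/8) ≈ 0.000242218
Highest score → merlot.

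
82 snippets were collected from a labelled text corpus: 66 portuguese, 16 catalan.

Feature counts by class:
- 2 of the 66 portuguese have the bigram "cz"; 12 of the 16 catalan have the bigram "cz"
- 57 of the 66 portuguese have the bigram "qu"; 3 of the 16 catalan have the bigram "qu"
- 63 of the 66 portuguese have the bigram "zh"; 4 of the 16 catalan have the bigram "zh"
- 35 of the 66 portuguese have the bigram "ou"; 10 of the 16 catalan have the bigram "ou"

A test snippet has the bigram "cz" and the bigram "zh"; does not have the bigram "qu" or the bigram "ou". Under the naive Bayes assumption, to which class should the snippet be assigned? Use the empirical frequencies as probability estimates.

portuguese: (66/82) × (2/66) × (9/66) × (63/66) × (31/66) ≈ 0.00149118
catalan: (16/82) × (12/16) × (13/16) × (4/16) × (6/16) ≈ 0.0111471
Highest score → catalan.

catalan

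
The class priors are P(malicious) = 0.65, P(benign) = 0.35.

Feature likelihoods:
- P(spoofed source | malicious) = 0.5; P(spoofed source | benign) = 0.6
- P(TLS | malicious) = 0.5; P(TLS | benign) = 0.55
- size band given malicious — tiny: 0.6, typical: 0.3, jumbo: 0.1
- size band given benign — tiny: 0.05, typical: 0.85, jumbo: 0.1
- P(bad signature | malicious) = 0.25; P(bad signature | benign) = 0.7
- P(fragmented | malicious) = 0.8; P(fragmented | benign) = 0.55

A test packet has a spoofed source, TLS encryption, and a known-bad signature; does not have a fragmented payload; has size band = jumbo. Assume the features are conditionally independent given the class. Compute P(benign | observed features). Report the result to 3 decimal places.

0.817

malicious: 0.65 × 0.5 × 0.5 × 0.1 × 0.25 × (1−0.8) = 0.0008125
benign: 0.35 × 0.6 × 0.55 × 0.1 × 0.7 × (1−0.55) = 0.00363825
P(benign | x) = 0.00363825 / 0.00445075 ≈ 0.817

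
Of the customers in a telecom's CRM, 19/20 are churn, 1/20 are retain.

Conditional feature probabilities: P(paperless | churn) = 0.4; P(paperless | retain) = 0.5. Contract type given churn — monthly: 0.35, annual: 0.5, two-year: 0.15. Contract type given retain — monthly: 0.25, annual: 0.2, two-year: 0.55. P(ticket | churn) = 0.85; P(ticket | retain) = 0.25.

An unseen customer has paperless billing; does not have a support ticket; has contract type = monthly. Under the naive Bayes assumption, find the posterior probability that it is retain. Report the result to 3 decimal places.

churn: 0.95 × 0.4 × 0.35 × (1−0.85) = 0.01995
retain: 0.05 × 0.5 × 0.25 × (1−0.25) = 0.0046875
P(retain | x) = 0.0046875 / 0.0246375 ≈ 0.190

0.190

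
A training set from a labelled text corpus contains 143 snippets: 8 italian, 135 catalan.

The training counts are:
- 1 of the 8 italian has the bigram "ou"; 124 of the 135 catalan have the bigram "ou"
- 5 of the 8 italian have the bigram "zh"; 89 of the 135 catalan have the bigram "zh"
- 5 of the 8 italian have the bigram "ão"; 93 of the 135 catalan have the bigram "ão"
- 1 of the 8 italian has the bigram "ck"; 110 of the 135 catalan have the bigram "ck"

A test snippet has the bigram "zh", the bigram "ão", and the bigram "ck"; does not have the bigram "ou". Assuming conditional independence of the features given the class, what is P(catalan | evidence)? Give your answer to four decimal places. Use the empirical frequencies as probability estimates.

0.9225

italian: (8/143) × (7/8) × (5/8) × (5/8) × (1/8) ≈ 0.00239019
catalan: (135/143) × (11/135) × (89/135) × (93/135) × (110/135) ≈ 0.0284656
P(catalan | x) = 0.0284656 / 0.03085579 ≈ 0.9225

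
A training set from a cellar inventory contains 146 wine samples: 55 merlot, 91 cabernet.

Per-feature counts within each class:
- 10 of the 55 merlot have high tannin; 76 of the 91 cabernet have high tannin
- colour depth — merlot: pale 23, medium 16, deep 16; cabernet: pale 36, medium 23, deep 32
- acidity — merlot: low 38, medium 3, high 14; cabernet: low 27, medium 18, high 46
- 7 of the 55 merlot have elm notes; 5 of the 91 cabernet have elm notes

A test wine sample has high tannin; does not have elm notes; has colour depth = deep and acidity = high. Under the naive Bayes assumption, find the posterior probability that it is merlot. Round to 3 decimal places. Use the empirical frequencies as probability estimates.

0.048

merlot: (55/146) × (10/55) × (16/55) × (14/55) × (48/55) ≈ 0.00442638
cabernet: (91/146) × (76/91) × (32/91) × (46/91) × (86/91) ≈ 0.0874466
P(merlot | x) = 0.00442638 / 0.09187298 ≈ 0.048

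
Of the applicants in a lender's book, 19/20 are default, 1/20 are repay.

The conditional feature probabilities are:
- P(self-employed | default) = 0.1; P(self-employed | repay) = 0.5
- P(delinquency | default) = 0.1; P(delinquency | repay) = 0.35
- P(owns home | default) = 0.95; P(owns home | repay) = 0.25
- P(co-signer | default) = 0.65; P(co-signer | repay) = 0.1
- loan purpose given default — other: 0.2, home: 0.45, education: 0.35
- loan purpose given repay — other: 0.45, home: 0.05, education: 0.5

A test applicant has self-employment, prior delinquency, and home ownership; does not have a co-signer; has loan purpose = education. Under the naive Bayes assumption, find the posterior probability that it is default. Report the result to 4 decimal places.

0.5290

default: 0.95 × 0.1 × 0.1 × 0.95 × (1−0.65) × 0.35 = 0.0011055625
repay: 0.05 × 0.5 × 0.35 × 0.25 × (1−0.1) × 0.5 = 0.000984375
P(default | x) = 0.0011055625 / 0.0020899375 ≈ 0.5290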